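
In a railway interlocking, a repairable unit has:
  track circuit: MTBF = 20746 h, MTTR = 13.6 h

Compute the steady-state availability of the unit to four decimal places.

A(track circuit) = MTBF/(MTBF+MTTR) = 20746/(20746+13.6) = 0.9993

0.9993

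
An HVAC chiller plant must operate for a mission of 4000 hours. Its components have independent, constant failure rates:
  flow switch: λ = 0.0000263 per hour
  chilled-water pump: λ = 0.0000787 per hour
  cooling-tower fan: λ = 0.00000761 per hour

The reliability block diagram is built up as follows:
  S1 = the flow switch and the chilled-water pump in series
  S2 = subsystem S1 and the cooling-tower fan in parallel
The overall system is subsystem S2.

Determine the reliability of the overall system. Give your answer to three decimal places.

R(flow switch) = exp(−0.0000263 × 4000) = 0.90014
R(chilled-water pump) = exp(−0.0000787 × 4000) = 0.72993
R(cooling-tower fan) = exp(−0.00000761 × 4000) = 0.97002
Series (flow switch and chilled-water pump): 0.90014 × 0.72993 = 0.65704
Parallel ([0.65704] and cooling-tower fan): 1 − (1 − 0.65704)(1 − 0.97002) = 0.990

0.990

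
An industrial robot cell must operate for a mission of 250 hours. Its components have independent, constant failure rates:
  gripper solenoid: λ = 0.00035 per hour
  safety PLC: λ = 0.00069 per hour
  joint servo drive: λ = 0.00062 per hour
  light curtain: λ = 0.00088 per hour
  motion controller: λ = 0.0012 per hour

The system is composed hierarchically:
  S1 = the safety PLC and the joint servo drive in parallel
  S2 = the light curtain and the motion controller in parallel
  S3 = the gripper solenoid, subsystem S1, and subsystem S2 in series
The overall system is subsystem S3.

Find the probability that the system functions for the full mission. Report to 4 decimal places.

0.8495

R(gripper solenoid) = exp(−0.00035 × 250) = 0.916219
R(safety PLC) = exp(−0.00069 × 250) = 0.841558
R(joint servo drive) = exp(−0.00062 × 250) = 0.856415
R(light curtain) = exp(−0.00088 × 250) = 0.802519
R(motion controller) = exp(−0.0012 × 250) = 0.740818
Parallel (safety PLC and joint servo drive): 1 − (1 − 0.841558)(1 − 0.856415) = 0.977250
Parallel (light curtain and motion controller): 1 − (1 − 0.802519)(1 − 0.740818) = 0.948816
Series (gripper solenoid, [0.977250], and [0.948816]): 0.916219 × 0.977250 × 0.948816 = 0.8495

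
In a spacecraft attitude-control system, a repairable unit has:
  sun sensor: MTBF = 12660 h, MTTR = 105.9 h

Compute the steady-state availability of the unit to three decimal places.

A(sun sensor) = MTBF/(MTBF+MTTR) = 12660/(12660+105.9) = 0.992

0.992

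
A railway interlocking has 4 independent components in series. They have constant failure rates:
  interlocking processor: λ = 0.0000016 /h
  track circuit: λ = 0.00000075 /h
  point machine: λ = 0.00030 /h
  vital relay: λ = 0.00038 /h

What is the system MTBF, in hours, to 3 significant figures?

1470

Series of exponential components: λ_sys = Σ λ_i
λ_sys = 0.0000016 + 0.00000075 + 0.00030 + 0.00038 = 6.8235e-04 /h
MTBF = 1 / λ_sys = 1470 h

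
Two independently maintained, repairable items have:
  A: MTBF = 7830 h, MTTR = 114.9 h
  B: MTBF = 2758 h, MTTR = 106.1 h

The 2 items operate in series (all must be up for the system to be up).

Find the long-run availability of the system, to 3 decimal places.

0.949

A(A) = MTBF/(MTBF+MTTR) = 7830/(7830+114.9) = 0.985538
A(B) = MTBF/(MTBF+MTTR) = 2758/(2758+106.1) = 0.962955
Series availability: 0.985538 × 0.962955 = 0.949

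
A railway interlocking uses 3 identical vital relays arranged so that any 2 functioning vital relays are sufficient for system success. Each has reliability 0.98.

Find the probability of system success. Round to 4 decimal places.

R = Σ_{i=2}^{3} C(3,i) p^i (1−p)^{3−i} with p = 0.98
C(3,2)·0.98^2·0.02^1 = 0.057624
C(3,3)·0.98^3·0.02^0 = 0.941192
Sum = 0.9988

0.9988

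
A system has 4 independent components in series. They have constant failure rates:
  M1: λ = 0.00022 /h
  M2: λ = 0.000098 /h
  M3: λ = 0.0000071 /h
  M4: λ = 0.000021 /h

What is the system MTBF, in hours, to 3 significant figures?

2890

Series of exponential components: λ_sys = Σ λ_i
λ_sys = 0.00022 + 0.000098 + 0.0000071 + 0.000021 = 3.4610e-04 /h
MTBF = 1 / λ_sys = 2890 h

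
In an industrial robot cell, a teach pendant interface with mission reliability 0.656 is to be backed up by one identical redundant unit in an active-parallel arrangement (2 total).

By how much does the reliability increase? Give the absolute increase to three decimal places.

R_before = 0.656
R_after = 1 − (1 − 0.656)^2 = 0.882
ΔR = 0.882 − 0.656 = 0.226

0.226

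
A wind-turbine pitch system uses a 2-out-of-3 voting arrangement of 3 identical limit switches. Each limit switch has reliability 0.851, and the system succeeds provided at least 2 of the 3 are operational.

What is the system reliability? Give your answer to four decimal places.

R = Σ_{i=2}^{3} C(3,i) p^i (1−p)^{3−i} with p = 0.851
C(3,2)·0.851^2·0.149^1 = 0.323718
C(3,3)·0.851^3·0.149^0 = 0.616295
Sum = 0.9400

0.9400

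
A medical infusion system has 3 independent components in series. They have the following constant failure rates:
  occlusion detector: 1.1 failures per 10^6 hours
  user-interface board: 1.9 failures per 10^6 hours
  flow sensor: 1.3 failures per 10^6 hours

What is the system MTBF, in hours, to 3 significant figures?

Series of exponential components: λ_sys = Σ λ_i
λ_sys = 0.0000011 + 0.0000019 + 0.0000013 = 4.3000e-06 /h
MTBF = 1 / λ_sys = 233000 h

233000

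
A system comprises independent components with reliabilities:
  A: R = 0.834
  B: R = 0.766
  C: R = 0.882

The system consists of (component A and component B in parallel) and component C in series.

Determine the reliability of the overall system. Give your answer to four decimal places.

Parallel (A and B): 1 − (1 − 0.834000)(1 − 0.766000) = 0.961156
Series ([0.961156] and C): 0.961156 × 0.882000 = 0.8477

0.8477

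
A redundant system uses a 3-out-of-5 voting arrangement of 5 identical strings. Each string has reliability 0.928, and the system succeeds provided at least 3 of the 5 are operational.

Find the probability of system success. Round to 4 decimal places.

R = Σ_{i=3}^{5} C(5,i) p^i (1−p)^{5−i} with p = 0.928
C(5,3)·0.928^3·0.072^2 = 0.041429
C(5,4)·0.928^4·0.072^1 = 0.266990
C(5,5)·0.928^5·0.072^0 = 0.688240
Sum = 0.9967

0.9967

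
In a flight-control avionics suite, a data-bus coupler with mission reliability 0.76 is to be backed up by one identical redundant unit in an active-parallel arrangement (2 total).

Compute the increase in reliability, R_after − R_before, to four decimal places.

R_before = 0.76
R_after = 1 − (1 − 0.76)^2 = 0.9424
ΔR = 0.9424 − 0.76 = 0.1824

0.1824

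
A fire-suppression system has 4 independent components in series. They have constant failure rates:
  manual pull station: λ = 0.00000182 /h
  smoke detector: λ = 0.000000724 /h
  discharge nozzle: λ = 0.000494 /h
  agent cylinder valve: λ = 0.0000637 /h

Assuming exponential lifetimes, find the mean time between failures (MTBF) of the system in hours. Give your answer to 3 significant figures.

1780

Series of exponential components: λ_sys = Σ λ_i
λ_sys = 0.00000182 + 0.000000724 + 0.000494 + 0.0000637 = 5.6024e-04 /h
MTBF = 1 / λ_sys = 1780 h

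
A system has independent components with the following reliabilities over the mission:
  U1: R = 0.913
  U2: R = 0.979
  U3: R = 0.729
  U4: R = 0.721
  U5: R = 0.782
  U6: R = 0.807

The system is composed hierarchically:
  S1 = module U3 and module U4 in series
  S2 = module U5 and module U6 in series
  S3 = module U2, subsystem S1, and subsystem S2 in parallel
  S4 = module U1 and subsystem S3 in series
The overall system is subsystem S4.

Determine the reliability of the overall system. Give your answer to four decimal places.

0.9096

Series (U3 and U4): 0.729000 × 0.721000 = 0.525609
Series (U5 and U6): 0.782000 × 0.807000 = 0.631074
Parallel (U2, [0.525609], and [0.631074]): 1 − (1 − 0.979000)(1 − 0.525609)(1 − 0.631074) = 0.996325
Series (U1 and [0.996325]): 0.913000 × 0.996325 = 0.9096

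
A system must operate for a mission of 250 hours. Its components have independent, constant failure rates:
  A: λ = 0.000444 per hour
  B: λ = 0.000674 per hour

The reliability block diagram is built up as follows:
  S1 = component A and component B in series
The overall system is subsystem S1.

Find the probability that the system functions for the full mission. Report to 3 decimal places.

0.756

R(A) = exp(−0.000444 × 250) = 0.89494
R(B) = exp(−0.000674 × 250) = 0.84493
Series (A and B): 0.89494 × 0.84493 = 0.756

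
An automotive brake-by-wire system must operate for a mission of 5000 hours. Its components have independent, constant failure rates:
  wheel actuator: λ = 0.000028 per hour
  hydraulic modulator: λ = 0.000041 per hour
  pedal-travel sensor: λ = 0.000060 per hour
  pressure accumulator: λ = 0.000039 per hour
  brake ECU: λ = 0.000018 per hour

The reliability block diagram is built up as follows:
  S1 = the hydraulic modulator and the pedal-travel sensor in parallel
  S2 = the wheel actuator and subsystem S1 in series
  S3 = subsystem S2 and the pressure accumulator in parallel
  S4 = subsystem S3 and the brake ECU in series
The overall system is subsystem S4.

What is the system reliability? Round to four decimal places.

0.8860

R(wheel actuator) = exp(−0.000028 × 5000) = 0.869358
R(hydraulic modulator) = exp(−0.000041 × 5000) = 0.814647
R(pedal-travel sensor) = exp(−0.000060 × 5000) = 0.740818
R(pressure accumulator) = exp(−0.000039 × 5000) = 0.822835
R(brake ECU) = exp(−0.000018 × 5000) = 0.913931
Parallel (hydraulic modulator and pedal-travel sensor): 1 − (1 − 0.814647)(1 − 0.740818) = 0.951960
Series (wheel actuator and [0.951960]): 0.869358 × 0.951960 = 0.827594
Parallel ([0.827594] and pressure accumulator): 1 − (1 − 0.827594)(1 − 0.822835) = 0.969456
Series ([0.969456] and brake ECU): 0.969456 × 0.913931 = 0.8860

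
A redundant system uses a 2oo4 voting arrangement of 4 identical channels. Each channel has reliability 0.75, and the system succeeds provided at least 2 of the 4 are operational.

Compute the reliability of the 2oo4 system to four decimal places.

0.9492

R = Σ_{i=2}^{4} C(4,i) p^i (1−p)^{4−i} with p = 0.75
C(4,2)·0.75^2·0.25^2 = 0.210938
C(4,3)·0.75^3·0.25^1 = 0.421875
C(4,4)·0.75^4·0.25^0 = 0.316406
Sum = 0.9492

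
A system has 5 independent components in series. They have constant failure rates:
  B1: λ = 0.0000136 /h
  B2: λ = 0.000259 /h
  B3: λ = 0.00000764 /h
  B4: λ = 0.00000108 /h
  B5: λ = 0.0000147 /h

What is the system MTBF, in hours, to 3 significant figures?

3380

Series of exponential components: λ_sys = Σ λ_i
λ_sys = 0.0000136 + 0.000259 + 0.00000764 + 0.00000108 + 0.0000147 = 2.9602e-04 /h
MTBF = 1 / λ_sys = 3380 h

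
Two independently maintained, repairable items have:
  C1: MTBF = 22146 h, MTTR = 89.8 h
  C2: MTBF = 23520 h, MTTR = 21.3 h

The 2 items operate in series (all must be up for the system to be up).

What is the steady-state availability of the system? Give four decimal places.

0.9951

A(C1) = MTBF/(MTBF+MTTR) = 22146/(22146+89.8) = 0.995961
A(C2) = MTBF/(MTBF+MTTR) = 23520/(23520+21.3) = 0.999095
Series availability: 0.995961 × 0.999095 = 0.9951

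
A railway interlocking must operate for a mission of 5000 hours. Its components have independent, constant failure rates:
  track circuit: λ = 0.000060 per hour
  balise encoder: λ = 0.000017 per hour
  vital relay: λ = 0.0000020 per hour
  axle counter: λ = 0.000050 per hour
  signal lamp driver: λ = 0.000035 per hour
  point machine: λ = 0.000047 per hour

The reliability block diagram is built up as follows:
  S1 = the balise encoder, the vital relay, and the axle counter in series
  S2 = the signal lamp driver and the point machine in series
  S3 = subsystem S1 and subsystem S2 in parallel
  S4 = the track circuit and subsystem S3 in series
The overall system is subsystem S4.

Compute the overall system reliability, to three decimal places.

R(track circuit) = exp(−0.000060 × 5000) = 0.74082
R(balise encoder) = exp(−0.000017 × 5000) = 0.91851
R(vital relay) = exp(−0.0000020 × 5000) = 0.99005
R(axle counter) = exp(−0.000050 × 5000) = 0.77880
R(signal lamp driver) = exp(−0.000035 × 5000) = 0.83946
R(point machine) = exp(−0.000047 × 5000) = 0.79057
Series (balise encoder, vital relay, and axle counter): 0.91851 × 0.99005 × 0.77880 = 0.70822
Series (signal lamp driver and point machine): 0.83946 × 0.79057 = 0.66365
Parallel ([0.70822] and [0.66365]): 1 − (1 − 0.70822)(1 − 0.66365) = 0.90186
Series (track circuit and [0.90186]): 0.74082 × 0.90186 = 0.668

0.668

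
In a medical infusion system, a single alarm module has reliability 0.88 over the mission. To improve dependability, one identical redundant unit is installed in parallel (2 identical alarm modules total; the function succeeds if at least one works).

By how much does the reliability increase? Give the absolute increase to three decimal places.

0.106

R_before = 0.88
R_after = 1 − (1 − 0.88)^2 = 0.986
ΔR = 0.986 − 0.88 = 0.106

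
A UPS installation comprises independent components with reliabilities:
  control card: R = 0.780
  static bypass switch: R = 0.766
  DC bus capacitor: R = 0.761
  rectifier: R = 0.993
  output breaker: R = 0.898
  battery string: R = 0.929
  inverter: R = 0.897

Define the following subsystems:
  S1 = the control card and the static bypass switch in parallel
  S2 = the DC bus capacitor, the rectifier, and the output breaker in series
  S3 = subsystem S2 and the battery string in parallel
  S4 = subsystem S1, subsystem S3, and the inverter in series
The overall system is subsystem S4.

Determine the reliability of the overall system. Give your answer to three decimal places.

Parallel (control card and static bypass switch): 1 − (1 − 0.78000)(1 − 0.76600) = 0.94852
Series (DC bus capacitor, rectifier, and output breaker): 0.76100 × 0.99300 × 0.89800 = 0.67859
Parallel ([0.67859] and battery string): 1 − (1 − 0.67859)(1 − 0.92900) = 0.97718
Series ([0.94852], [0.97718], and inverter): 0.94852 × 0.97718 × 0.89700 = 0.831

0.831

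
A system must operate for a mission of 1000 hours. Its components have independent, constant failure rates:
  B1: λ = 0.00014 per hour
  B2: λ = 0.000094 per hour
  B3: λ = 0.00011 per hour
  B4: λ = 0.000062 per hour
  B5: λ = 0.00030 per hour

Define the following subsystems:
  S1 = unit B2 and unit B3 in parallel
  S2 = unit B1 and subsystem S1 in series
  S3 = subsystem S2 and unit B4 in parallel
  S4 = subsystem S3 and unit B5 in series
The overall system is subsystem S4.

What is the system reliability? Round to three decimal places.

0.735

R(B1) = exp(−0.00014 × 1000) = 0.86936
R(B2) = exp(−0.000094 × 1000) = 0.91028
R(B3) = exp(−0.00011 × 1000) = 0.89583
R(B4) = exp(−0.000062 × 1000) = 0.93988
R(B5) = exp(−0.00030 × 1000) = 0.74082
Parallel (B2 and B3): 1 − (1 − 0.91028)(1 − 0.89583) = 0.99065
Series (B1 and [0.99065]): 0.86936 × 0.99065 = 0.86123
Parallel ([0.86123] and B4): 1 − (1 − 0.86123)(1 − 0.93988) = 0.99166
Series ([0.99166] and B5): 0.99166 × 0.74082 = 0.735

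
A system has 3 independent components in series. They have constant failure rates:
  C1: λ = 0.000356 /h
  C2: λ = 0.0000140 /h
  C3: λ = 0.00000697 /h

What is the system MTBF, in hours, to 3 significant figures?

Series of exponential components: λ_sys = Σ λ_i
λ_sys = 0.000356 + 0.0000140 + 0.00000697 = 3.7697e-04 /h
MTBF = 1 / λ_sys = 2650 h

2650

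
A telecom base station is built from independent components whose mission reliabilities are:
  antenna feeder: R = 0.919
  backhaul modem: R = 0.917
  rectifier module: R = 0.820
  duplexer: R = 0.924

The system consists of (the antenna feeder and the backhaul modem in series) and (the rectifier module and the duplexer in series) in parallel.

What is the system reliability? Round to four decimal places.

Series (antenna feeder and backhaul modem): 0.919000 × 0.917000 = 0.842723
Series (rectifier module and duplexer): 0.820000 × 0.924000 = 0.757680
Parallel ([0.842723] and [0.757680]): 1 − (1 − 0.842723)(1 − 0.757680) = 0.9619

0.9619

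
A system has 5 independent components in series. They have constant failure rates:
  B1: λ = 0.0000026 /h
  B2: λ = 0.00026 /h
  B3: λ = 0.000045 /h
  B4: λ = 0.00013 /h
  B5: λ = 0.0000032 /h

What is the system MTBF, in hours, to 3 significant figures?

Series of exponential components: λ_sys = Σ λ_i
λ_sys = 0.0000026 + 0.00026 + 0.000045 + 0.00013 + 0.0000032 = 4.4080e-04 /h
MTBF = 1 / λ_sys = 2270 h

2270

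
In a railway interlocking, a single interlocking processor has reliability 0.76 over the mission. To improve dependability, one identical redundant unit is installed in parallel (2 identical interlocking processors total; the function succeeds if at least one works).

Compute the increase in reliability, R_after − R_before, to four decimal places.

R_before = 0.76
R_after = 1 − (1 − 0.76)^2 = 0.9424
ΔR = 0.9424 − 0.76 = 0.1824

0.1824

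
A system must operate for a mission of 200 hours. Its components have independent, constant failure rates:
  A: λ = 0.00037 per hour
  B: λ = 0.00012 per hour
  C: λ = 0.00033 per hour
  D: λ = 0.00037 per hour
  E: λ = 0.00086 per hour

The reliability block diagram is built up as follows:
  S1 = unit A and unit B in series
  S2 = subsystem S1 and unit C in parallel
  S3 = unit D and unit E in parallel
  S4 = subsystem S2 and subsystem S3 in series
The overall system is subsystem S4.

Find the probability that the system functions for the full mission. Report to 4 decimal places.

0.9828

R(A) = exp(−0.00037 × 200) = 0.928672
R(B) = exp(−0.00012 × 200) = 0.976286
R(C) = exp(−0.00033 × 200) = 0.936131
R(D) = exp(−0.00037 × 200) = 0.928672
R(E) = exp(−0.00086 × 200) = 0.841979
Series (A and B): 0.928672 × 0.976286 = 0.906649
Parallel ([0.906649] and C): 1 − (1 − 0.906649)(1 − 0.936131) = 0.994038
Parallel (D and E): 1 − (1 − 0.928672)(1 − 0.841979) = 0.988729
Series ([0.994038] and [0.988729]): 0.994038 × 0.988729 = 0.9828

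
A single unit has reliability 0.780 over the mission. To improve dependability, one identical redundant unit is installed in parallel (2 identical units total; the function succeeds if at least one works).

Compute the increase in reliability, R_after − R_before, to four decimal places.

0.1716

R_before = 0.780
R_after = 1 − (1 − 0.780)^2 = 0.9516
ΔR = 0.9516 − 0.780 = 0.1716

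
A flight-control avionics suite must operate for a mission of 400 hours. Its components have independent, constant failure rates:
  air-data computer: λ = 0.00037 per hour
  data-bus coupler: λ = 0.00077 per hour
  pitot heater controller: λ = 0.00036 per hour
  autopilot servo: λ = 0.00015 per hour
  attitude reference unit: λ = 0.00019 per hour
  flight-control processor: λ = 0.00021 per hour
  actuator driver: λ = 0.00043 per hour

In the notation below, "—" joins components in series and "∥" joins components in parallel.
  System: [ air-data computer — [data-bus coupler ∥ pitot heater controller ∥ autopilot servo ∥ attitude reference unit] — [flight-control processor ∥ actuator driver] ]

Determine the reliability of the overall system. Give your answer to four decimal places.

R(air-data computer) = exp(−0.00037 × 400) = 0.862431
R(data-bus coupler) = exp(−0.00077 × 400) = 0.734915
R(pitot heater controller) = exp(−0.00036 × 400) = 0.865888
R(autopilot servo) = exp(−0.00015 × 400) = 0.941765
R(attitude reference unit) = exp(−0.00019 × 400) = 0.926816
R(flight-control processor) = exp(−0.00021 × 400) = 0.919431
R(actuator driver) = exp(−0.00043 × 400) = 0.841979
Parallel (data-bus coupler, pitot heater controller, autopilot servo, and attitude reference unit): 1 − (1 − 0.734915)(1 − 0.865888)(1 − 0.941765)(1 − 0.926816) = 0.999848
Parallel (flight-control processor and actuator driver): 1 − (1 − 0.919431)(1 − 0.841979) = 0.987268
Series (air-data computer, [0.999848], and [0.987268]): 0.862431 × 0.999848 × 0.987268 = 0.8513

0.8513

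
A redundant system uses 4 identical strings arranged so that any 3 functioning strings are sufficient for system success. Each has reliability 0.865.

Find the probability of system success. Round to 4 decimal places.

R = Σ_{i=3}^{4} C(4,i) p^i (1−p)^{4−i} with p = 0.865
C(4,3)·0.865^3·0.135^1 = 0.349496
C(4,4)·0.865^4·0.135^0 = 0.559841
Sum = 0.9093

0.9093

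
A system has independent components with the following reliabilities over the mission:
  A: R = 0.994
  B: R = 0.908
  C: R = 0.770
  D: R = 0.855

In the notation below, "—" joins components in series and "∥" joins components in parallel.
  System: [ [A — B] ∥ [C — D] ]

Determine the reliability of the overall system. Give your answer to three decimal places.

Series (A and B): 0.99400 × 0.90800 = 0.90255
Series (C and D): 0.77000 × 0.85500 = 0.65835
Parallel ([0.90255] and [0.65835]): 1 − (1 − 0.90255)(1 − 0.65835) = 0.967

0.967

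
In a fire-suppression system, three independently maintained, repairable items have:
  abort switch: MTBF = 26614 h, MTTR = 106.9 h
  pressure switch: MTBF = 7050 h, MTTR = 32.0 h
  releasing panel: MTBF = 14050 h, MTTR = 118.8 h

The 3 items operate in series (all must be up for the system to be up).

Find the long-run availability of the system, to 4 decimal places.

0.9832

A(abort switch) = MTBF/(MTBF+MTTR) = 26614/(26614+106.9) = 0.995999
A(pressure switch) = MTBF/(MTBF+MTTR) = 7050/(7050+32.0) = 0.995482
A(releasing panel) = MTBF/(MTBF+MTTR) = 14050/(14050+118.8) = 0.991615
Series availability: 0.995999 × 0.995482 × 0.991615 = 0.9832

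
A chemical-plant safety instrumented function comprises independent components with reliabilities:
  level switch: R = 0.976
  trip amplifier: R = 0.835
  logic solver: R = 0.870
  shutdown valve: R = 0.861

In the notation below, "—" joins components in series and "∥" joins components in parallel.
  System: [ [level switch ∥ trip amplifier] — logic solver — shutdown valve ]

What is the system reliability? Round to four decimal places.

0.7461

Parallel (level switch and trip amplifier): 1 − (1 − 0.976000)(1 − 0.835000) = 0.996040
Series ([0.996040], logic solver, and shutdown valve): 0.996040 × 0.870000 × 0.861000 = 0.7461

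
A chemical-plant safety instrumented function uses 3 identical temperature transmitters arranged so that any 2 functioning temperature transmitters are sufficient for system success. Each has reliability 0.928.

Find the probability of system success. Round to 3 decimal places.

R = Σ_{i=2}^{3} C(3,i) p^i (1−p)^{3−i} with p = 0.928
C(3,2)·0.928^2·0.072^1 = 0.18602
C(3,3)·0.928^3·0.072^0 = 0.79918
Sum = 0.985

0.985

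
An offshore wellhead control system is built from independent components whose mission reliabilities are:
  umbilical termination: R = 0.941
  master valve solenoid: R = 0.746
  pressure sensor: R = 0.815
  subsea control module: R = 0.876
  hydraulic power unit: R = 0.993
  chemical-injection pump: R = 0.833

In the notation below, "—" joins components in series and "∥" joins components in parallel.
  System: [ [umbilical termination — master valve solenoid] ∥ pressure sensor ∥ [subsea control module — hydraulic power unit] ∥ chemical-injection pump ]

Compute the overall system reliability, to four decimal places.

0.9988

Series (umbilical termination and master valve solenoid): 0.941000 × 0.746000 = 0.701986
Series (subsea control module and hydraulic power unit): 0.876000 × 0.993000 = 0.869868
Parallel ([0.701986], pressure sensor, [0.869868], and chemical-injection pump): 1 − (1 − 0.701986)(1 − 0.815000)(1 − 0.869868)(1 − 0.833000) = 0.9988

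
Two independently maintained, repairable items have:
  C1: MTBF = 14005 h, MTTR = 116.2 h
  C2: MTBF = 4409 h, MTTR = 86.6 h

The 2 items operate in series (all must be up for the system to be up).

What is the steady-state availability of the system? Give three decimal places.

A(C1) = MTBF/(MTBF+MTTR) = 14005/(14005+116.2) = 0.991771
A(C2) = MTBF/(MTBF+MTTR) = 4409/(4409+86.6) = 0.980737
Series availability: 0.991771 × 0.980737 = 0.973

0.973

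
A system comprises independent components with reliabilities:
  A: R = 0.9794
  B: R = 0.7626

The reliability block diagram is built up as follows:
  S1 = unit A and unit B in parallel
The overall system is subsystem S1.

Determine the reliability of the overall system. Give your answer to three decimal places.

Parallel (A and B): 1 − (1 − 0.97940)(1 − 0.76260) = 0.995

0.995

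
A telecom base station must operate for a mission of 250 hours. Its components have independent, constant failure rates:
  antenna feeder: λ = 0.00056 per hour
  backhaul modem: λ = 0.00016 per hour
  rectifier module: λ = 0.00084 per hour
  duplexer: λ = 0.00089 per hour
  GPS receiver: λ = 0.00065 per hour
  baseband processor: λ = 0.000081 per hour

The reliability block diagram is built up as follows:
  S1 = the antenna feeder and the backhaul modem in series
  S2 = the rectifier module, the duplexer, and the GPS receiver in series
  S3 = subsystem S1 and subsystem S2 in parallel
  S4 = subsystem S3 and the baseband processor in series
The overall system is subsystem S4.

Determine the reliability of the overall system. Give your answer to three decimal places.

0.908

R(antenna feeder) = exp(−0.00056 × 250) = 0.86936
R(backhaul modem) = exp(−0.00016 × 250) = 0.96079
R(rectifier module) = exp(−0.00084 × 250) = 0.81058
R(duplexer) = exp(−0.00089 × 250) = 0.80052
R(GPS receiver) = exp(−0.00065 × 250) = 0.85002
R(baseband processor) = exp(−0.000081 × 250) = 0.97995
Series (antenna feeder and backhaul modem): 0.86936 × 0.96079 = 0.83527
Series (rectifier module, duplexer, and GPS receiver): 0.81058 × 0.80052 × 0.85002 = 0.55157
Parallel ([0.83527] and [0.55157]): 1 − (1 − 0.83527)(1 − 0.55157) = 0.92613
Series ([0.92613] and baseband processor): 0.92613 × 0.97995 = 0.908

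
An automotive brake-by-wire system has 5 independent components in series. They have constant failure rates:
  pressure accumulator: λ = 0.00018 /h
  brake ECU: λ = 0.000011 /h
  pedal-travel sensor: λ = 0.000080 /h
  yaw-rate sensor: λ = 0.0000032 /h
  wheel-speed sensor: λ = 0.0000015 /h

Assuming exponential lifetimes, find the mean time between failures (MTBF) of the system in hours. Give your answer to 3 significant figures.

3630

Series of exponential components: λ_sys = Σ λ_i
λ_sys = 0.00018 + 0.000011 + 0.000080 + 0.0000032 + 0.0000015 = 2.7570e-04 /h
MTBF = 1 / λ_sys = 3630 h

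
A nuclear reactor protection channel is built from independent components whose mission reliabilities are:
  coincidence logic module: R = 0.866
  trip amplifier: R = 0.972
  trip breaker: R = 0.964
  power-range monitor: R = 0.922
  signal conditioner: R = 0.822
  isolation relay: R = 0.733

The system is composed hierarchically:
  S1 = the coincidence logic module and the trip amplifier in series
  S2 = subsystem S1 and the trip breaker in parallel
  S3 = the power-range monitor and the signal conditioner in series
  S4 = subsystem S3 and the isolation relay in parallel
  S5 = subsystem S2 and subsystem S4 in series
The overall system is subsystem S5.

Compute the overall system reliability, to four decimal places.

0.9300

Series (coincidence logic module and trip amplifier): 0.866000 × 0.972000 = 0.841752
Parallel ([0.841752] and trip breaker): 1 − (1 − 0.841752)(1 − 0.964000) = 0.994303
Series (power-range monitor and signal conditioner): 0.922000 × 0.822000 = 0.757884
Parallel ([0.757884] and isolation relay): 1 − (1 − 0.757884)(1 − 0.733000) = 0.935355
Series ([0.994303] and [0.935355]): 0.994303 × 0.935355 = 0.9300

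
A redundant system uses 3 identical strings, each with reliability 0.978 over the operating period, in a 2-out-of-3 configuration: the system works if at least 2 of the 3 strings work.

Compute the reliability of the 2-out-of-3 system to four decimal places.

0.9986

R = Σ_{i=2}^{3} C(3,i) p^i (1−p)^{3−i} with p = 0.978
C(3,2)·0.978^2·0.022^1 = 0.063128
C(3,3)·0.978^3·0.022^0 = 0.935441
Sum = 0.9986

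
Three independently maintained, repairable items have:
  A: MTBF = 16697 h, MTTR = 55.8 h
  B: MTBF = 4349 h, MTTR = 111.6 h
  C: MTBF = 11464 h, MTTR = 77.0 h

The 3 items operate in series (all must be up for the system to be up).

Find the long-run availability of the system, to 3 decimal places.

0.965

A(A) = MTBF/(MTBF+MTTR) = 16697/(16697+55.8) = 0.996669
A(B) = MTBF/(MTBF+MTTR) = 4349/(4349+111.6) = 0.974981
A(C) = MTBF/(MTBF+MTTR) = 11464/(11464+77.0) = 0.993328
Series availability: 0.996669 × 0.974981 × 0.993328 = 0.965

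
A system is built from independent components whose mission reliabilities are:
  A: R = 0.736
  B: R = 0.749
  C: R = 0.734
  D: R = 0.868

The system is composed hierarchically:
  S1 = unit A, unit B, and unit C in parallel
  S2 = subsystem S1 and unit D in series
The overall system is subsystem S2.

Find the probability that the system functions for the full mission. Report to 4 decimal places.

0.8527

Parallel (A, B, and C): 1 − (1 − 0.736000)(1 − 0.749000)(1 − 0.734000) = 0.982374
Series ([0.982374] and D): 0.982374 × 0.868000 = 0.8527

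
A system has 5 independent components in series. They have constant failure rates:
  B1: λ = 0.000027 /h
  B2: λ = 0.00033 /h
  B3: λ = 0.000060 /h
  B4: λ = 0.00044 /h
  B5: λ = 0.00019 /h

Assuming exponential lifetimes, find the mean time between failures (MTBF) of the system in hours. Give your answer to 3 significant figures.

Series of exponential components: λ_sys = Σ λ_i
λ_sys = 0.000027 + 0.00033 + 0.000060 + 0.00044 + 0.00019 = 1.0470e-03 /h
MTBF = 1 / λ_sys = 955 h

955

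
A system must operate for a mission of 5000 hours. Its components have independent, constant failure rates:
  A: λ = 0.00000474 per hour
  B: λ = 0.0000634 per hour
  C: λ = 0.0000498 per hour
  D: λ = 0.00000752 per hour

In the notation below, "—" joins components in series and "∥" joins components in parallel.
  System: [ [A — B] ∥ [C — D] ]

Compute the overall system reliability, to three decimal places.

R(A) = exp(−0.00000474 × 5000) = 0.97658
R(B) = exp(−0.0000634 × 5000) = 0.72833
R(C) = exp(−0.0000498 × 5000) = 0.77958
R(D) = exp(−0.00000752 × 5000) = 0.96310
Series (A and B): 0.97658 × 0.72833 = 0.71127
Series (C and D): 0.77958 × 0.96310 = 0.75081
Parallel ([0.71127] and [0.75081]): 1 − (1 − 0.71127)(1 − 0.75081) = 0.928

0.928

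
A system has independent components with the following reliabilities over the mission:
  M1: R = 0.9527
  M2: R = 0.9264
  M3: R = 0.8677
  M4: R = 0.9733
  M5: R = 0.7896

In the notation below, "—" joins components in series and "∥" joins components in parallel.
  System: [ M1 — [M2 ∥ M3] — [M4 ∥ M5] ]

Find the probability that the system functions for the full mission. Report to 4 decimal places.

0.9381

Parallel (M2 and M3): 1 − (1 − 0.926400)(1 − 0.867700) = 0.990263
Parallel (M4 and M5): 1 − (1 − 0.973300)(1 − 0.789600) = 0.994382
Series (M1, [0.990263], and [0.994382]): 0.952700 × 0.990263 × 0.994382 = 0.9381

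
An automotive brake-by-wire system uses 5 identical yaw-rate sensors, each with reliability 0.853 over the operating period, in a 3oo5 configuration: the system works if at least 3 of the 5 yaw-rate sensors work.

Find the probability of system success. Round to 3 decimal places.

0.975

R = Σ_{i=3}^{5} C(5,i) p^i (1−p)^{5−i} with p = 0.853
C(5,3)·0.853^3·0.147^2 = 0.13412
C(5,4)·0.853^4·0.147^1 = 0.38912
C(5,5)·0.853^5·0.147^0 = 0.45159
Sum = 0.975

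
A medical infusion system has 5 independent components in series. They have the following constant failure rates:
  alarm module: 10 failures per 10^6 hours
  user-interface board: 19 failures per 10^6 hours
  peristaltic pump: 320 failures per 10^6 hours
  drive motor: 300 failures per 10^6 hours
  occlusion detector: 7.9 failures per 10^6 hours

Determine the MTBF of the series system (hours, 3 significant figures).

Series of exponential components: λ_sys = Σ λ_i
λ_sys = 0.000010 + 0.000019 + 0.00032 + 0.00030 + 0.0000079 = 6.5690e-04 /h
MTBF = 1 / λ_sys = 1520 h

1520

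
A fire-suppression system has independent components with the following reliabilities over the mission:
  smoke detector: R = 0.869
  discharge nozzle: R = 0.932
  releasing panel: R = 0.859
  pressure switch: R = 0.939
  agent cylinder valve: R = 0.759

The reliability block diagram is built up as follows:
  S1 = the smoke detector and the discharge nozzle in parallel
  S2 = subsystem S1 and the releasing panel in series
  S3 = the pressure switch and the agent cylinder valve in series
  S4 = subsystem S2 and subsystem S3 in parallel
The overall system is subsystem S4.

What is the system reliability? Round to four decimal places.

0.9573

Parallel (smoke detector and discharge nozzle): 1 − (1 − 0.869000)(1 − 0.932000) = 0.991092
Series ([0.991092] and releasing panel): 0.991092 × 0.859000 = 0.851348
Series (pressure switch and agent cylinder valve): 0.939000 × 0.759000 = 0.712701
Parallel ([0.851348] and [0.712701]): 1 − (1 − 0.851348)(1 − 0.712701) = 0.9573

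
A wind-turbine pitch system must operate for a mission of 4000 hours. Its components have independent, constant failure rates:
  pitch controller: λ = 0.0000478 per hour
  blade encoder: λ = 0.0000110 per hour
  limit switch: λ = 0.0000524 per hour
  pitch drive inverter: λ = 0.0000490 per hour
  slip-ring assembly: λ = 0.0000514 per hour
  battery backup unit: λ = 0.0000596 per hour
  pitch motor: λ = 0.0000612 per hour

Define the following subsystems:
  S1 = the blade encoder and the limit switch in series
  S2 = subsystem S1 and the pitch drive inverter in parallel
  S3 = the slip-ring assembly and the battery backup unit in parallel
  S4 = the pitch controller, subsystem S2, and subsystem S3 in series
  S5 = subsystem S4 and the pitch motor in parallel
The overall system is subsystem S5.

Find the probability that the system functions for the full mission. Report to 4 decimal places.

R(pitch controller) = exp(−0.0000478 × 4000) = 0.825967
R(blade encoder) = exp(−0.0000110 × 4000) = 0.956954
R(limit switch) = exp(−0.0000524 × 4000) = 0.810909
R(pitch drive inverter) = exp(−0.0000490 × 4000) = 0.822012
R(slip-ring assembly) = exp(−0.0000514 × 4000) = 0.814159
R(battery backup unit) = exp(−0.0000596 × 4000) = 0.787887
R(pitch motor) = exp(−0.0000612 × 4000) = 0.782861
Series (blade encoder and limit switch): 0.956954 × 0.810909 = 0.776003
Parallel ([0.776003] and pitch drive inverter): 1 − (1 − 0.776003)(1 − 0.822012) = 0.960131
Parallel (slip-ring assembly and battery backup unit): 1 − (1 − 0.814159)(1 − 0.787887) = 0.960581
Series (pitch controller, [0.960131], and [0.960581]): 0.825967 × 0.960131 × 0.960581 = 0.761776
Parallel ([0.761776] and pitch motor): 1 − (1 − 0.761776)(1 − 0.782861) = 0.9483

0.9483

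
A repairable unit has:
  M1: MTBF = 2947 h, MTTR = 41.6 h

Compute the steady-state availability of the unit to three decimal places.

A(M1) = MTBF/(MTBF+MTTR) = 2947/(2947+41.6) = 0.986

0.986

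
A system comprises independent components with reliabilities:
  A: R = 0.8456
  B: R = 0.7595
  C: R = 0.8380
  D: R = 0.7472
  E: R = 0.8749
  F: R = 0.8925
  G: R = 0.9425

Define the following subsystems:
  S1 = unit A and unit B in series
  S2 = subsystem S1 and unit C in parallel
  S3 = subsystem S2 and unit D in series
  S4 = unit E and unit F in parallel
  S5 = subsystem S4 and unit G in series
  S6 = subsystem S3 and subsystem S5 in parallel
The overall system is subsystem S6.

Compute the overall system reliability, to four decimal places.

Series (A and B): 0.845600 × 0.759500 = 0.642233
Parallel ([0.642233] and C): 1 − (1 − 0.642233)(1 − 0.838000) = 0.942042
Series ([0.942042] and D): 0.942042 × 0.747200 = 0.703894
Parallel (E and F): 1 − (1 − 0.874900)(1 − 0.892500) = 0.986552
Series ([0.986552] and G): 0.986552 × 0.942500 = 0.929825
Parallel ([0.703894] and [0.929825]): 1 − (1 − 0.703894)(1 − 0.929825) = 0.9792

0.9792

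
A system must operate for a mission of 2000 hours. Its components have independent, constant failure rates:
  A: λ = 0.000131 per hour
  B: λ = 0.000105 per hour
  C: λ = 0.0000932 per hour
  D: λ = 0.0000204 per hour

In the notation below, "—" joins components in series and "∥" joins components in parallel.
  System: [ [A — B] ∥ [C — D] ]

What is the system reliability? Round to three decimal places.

R(A) = exp(−0.000131 × 2000) = 0.76951
R(B) = exp(−0.000105 × 2000) = 0.81058
R(C) = exp(−0.0000932 × 2000) = 0.82994
R(D) = exp(−0.0000204 × 2000) = 0.96002
Series (A and B): 0.76951 × 0.81058 = 0.62375
Series (C and D): 0.82994 × 0.96002 = 0.79676
Parallel ([0.62375] and [0.79676]): 1 − (1 − 0.62375)(1 − 0.79676) = 0.924

0.924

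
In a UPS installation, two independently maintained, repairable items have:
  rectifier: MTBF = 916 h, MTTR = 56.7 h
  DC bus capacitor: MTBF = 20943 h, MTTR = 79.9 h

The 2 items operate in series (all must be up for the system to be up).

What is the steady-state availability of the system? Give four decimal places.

A(rectifier) = MTBF/(MTBF+MTTR) = 916/(916+56.7) = 0.941709
A(DC bus capacitor) = MTBF/(MTBF+MTTR) = 20943/(20943+79.9) = 0.996199
Series availability: 0.941709 × 0.996199 = 0.9381

0.9381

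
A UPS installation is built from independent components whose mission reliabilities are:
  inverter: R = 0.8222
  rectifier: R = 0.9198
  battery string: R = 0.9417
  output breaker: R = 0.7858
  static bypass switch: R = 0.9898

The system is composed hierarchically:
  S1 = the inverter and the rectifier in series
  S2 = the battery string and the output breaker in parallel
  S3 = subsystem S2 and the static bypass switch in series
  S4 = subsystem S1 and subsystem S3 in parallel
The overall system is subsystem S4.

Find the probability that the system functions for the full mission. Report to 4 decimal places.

Series (inverter and rectifier): 0.822200 × 0.919800 = 0.756260
Parallel (battery string and output breaker): 1 − (1 − 0.941700)(1 − 0.785800) = 0.987512
Series ([0.987512] and static bypass switch): 0.987512 × 0.989800 = 0.977439
Parallel ([0.756260] and [0.977439]): 1 − (1 − 0.756260)(1 − 0.977439) = 0.9945

0.9945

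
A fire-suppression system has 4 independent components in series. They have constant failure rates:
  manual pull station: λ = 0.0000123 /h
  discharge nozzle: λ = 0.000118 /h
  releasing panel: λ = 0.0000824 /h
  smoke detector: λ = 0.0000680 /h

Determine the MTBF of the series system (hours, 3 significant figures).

3560

Series of exponential components: λ_sys = Σ λ_i
λ_sys = 0.0000123 + 0.000118 + 0.0000824 + 0.0000680 = 2.8070e-04 /h
MTBF = 1 / λ_sys = 3560 h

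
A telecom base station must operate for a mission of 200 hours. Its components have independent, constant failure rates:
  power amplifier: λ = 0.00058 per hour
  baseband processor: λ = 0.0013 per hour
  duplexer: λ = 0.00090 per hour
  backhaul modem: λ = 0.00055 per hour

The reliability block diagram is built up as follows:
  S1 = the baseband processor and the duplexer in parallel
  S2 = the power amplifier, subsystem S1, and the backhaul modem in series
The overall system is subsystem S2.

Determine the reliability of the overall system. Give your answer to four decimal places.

0.7676

R(power amplifier) = exp(−0.00058 × 200) = 0.890475
R(baseband processor) = exp(−0.0013 × 200) = 0.771052
R(duplexer) = exp(−0.00090 × 200) = 0.835270
R(backhaul modem) = exp(−0.00055 × 200) = 0.895834
Parallel (baseband processor and duplexer): 1 − (1 − 0.771052)(1 − 0.835270) = 0.962285
Series (power amplifier, [0.962285], and backhaul modem): 0.890475 × 0.962285 × 0.895834 = 0.7676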